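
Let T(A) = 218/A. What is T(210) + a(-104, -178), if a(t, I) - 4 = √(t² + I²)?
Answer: 529/105 + 50*√17 ≈ 211.19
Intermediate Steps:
a(t, I) = 4 + √(I² + t²) (a(t, I) = 4 + √(t² + I²) = 4 + √(I² + t²))
T(210) + a(-104, -178) = 218/210 + (4 + √((-178)² + (-104)²)) = 218*(1/210) + (4 + √(31684 + 10816)) = 109/105 + (4 + √42500) = 109/105 + (4 + 50*√17) = 529/105 + 50*√17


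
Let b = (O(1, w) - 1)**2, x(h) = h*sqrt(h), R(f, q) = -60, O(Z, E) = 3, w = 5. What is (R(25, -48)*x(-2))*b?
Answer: 480*I*sqrt(2) ≈ 678.82*I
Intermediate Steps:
x(h) = h**(3/2)
b = 4 (b = (3 - 1)**2 = 2**2 = 4)
(R(25, -48)*x(-2))*b = -(-120)*I*sqrt(2)*4 = (120*I*sqrt(2))*4 = 480*I*sqrt(2)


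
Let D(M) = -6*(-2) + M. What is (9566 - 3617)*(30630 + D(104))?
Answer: 182907954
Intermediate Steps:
D(M) = 12 + M
(9566 - 3617)*(30630 + D(104)) = (9566 - 3617)*(30630 + (12 + 104)) = 5949*(30630 + 116) = 5949*30746 = 182907954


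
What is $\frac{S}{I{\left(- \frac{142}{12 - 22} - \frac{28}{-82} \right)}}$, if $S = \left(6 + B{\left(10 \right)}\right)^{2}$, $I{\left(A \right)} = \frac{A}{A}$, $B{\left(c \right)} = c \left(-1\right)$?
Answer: $16$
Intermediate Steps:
$B{\left(c \right)} = - c$
$I{\left(A \right)} = 1$
$S = 16$ ($S = \left(6 - 10\right)^{2} = \left(-4\right)^{2} = 16$)
$\frac{S}{I{\left(- \frac{142}{12 - 22} - \frac{28}{-82} \right)}} = \frac{16}{1} = 16 \cdot 1 = 16$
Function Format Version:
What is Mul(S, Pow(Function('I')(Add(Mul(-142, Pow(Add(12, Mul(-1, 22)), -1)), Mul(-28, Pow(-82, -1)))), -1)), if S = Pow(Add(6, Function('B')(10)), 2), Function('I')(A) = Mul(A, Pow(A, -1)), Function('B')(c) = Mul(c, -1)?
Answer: 16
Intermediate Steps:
Function('B')(c) = Mul(-1, c)
Function('I')(A) = 1
S = 16 (S = Pow(Add(6, Mul(-1, 10)), 2) = Pow(Add(6, -10), 2) = Pow(-4, 2) = 16)
Mul(S, Pow(Function('I')(Add(Mul(-142, Pow(Add(12, Mul(-1, 22)), -1)), Mul(-28, Pow(-82, -1)))), -1)) = Mul(16, Pow(1, -1)) = Mul(16, 1) = 16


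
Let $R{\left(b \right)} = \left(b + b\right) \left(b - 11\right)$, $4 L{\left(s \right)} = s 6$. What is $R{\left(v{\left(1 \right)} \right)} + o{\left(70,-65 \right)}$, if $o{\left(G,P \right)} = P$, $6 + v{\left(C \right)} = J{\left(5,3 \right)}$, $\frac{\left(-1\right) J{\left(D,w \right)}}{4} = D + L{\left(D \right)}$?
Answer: $7439$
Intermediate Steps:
$L{\left(s \right)} = \frac{3 s}{2}$ ($L{\left(s \right)} = \frac{s 6}{4} = \frac{6 s}{4} = \frac{3 s}{2}$)
$J{\left(D,w \right)} = - 10 D$ ($J{\left(D,w \right)} = - 4 \left(D + \frac{3 D}{2}\right) = - 4 \frac{5 D}{2} = - 10 D$)
$v{\left(C \right)} = -56$ ($v{\left(C \right)} = -6 - 50 = -56$)
$R{\left(b \right)} = 2 b \left(-11 + b\right)$
$R{\left(v{\left(1 \right)} \right)} + o{\left(70,-65 \right)} = 2 \left(-56\right) \left(-11 - 56\right) - 65 = 2 \left(-56\right) \left(-67\right) - 65 = 7504 - 65 = 7439$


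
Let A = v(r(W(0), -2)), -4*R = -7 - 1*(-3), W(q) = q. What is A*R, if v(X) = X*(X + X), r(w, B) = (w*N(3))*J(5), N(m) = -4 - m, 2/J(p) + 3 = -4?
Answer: 0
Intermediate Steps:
J(p) = -2/7 (J(p) = 2/(-3 - 4) = 2/(-7) = 2*(-⅐) = -2/7)
R = 1 (R = -(-7 - 1*(-3))/4 = -(-7 + 3)/4 = -¼*(-4) = 1)
r(w, B) = 2*w (r(w, B) = (w*(-4 - 1*3))*(-2/7) = (w*(-4 - 3))*(-2/7) = (w*(-7))*(-2/7) = -7*w*(-2/7) = 2*w)
v(X) = 2*X² (v(X) = X*(2*X) = 2*X²)
A = 0 (A = 2*(2*0)² = 2*0² = 2*0 = 0)
A*R = 0*1 = 0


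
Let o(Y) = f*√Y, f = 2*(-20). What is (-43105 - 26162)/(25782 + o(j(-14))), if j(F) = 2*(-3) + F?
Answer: -892920897/332371762 - 1385340*I*√5/166185881 ≈ -2.6865 - 0.01864*I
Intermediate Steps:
f = -40
j(F) = -6 + F
o(Y) = -40*√Y
(-43105 - 26162)/(25782 + o(j(-14))) = (-43105 - 26162)/(25782 - 40*√(-6 - 14)) = -69267/(25782 - 80*I*√5)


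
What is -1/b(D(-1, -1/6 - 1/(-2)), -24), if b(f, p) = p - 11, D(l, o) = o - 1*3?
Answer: 1/35 ≈ 0.028571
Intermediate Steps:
D(l, o) = -3 + o (D(l, o) = o - 3 = -3 + o)
b(f, p) = -11 + p
-1/b(D(-1, -1/6 - 1/(-2)), -24) = -1/(-11 - 24) = -1/(-35) = -1*(-1/35) = 1/35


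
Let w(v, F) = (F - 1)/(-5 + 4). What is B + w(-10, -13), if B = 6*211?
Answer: 1280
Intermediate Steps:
w(v, F) = 1 - F (w(v, F) = (-1 + F)/(-1) = (-1 + F)*(-1) = 1 - F)
B = 1266
B + w(-10, -13) = 1266 + (1 - 1*(-13)) = 1266 + (1 + 13) = 1266 + 14 = 1280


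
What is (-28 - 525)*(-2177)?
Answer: 1203881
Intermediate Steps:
(-28 - 525)*(-2177) = -553*(-2177) = 1203881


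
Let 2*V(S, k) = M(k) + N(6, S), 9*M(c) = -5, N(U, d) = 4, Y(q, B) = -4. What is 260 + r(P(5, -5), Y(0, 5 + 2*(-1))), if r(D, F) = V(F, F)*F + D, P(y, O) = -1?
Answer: 2269/9 ≈ 252.11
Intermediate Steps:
M(c) = -5/9 (M(c) = (⅑)*(-5) = -5/9)
V(S, k) = 31/18 (V(S, k) = (-5/9 + 4)/2 = (½)*(31/9) = 31/18)
r(D, F) = D + 31*F/18 (r(D, F) = 31*F/18 + D = D + 31*F/18)
260 + r(P(5, -5), Y(0, 5 + 2*(-1))) = 260 + (-1 + (31/18)*(-4)) = 260 + (-1 - 62/9) = 260 - 71/9 = 2269/9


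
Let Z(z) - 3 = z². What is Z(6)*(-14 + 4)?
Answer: -390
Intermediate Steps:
Z(z) = 3 + z²
Z(6)*(-14 + 4) = (3 + 6²)*(-14 + 4) = (3 + 36)*(-10) = 39*(-10) = -390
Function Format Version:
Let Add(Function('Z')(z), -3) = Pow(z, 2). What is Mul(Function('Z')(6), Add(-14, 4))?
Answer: -390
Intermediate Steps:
Function('Z')(z) = Add(3, Pow(z, 2))
Mul(Function('Z')(6), Add(-14, 4)) = Mul(Add(3, Pow(6, 2)), Add(-14, 4)) = Mul(Add(3, 36), -10) = Mul(39, -10) = -390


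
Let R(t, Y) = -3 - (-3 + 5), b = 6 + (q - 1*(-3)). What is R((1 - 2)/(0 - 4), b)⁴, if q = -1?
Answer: 625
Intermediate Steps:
b = 8 (b = 6 + (-1 - 1*(-3)) = 6 + (-1 + 3) = 6 + 2 = 8)
R(t, Y) = -5 (R(t, Y) = -3 - 1*2 = -3 - 2 = -5)
R((1 - 2)/(0 - 4), b)⁴ = (-5)⁴ = 625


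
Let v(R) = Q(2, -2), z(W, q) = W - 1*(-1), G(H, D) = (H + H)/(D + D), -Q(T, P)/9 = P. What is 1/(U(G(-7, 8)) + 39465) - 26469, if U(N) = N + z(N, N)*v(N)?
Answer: -8357083831/315731 ≈ -26469.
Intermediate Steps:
Q(T, P) = -9*P
G(H, D) = H/D (G(H, D) = (2*H)/((2*D)) = (2*H)*(1/(2*D)) = H/D)
z(W, q) = 1 + W (z(W, q) = W + 1 = 1 + W)
v(R) = 18 (v(R) = -9*(-2) = 18)
U(N) = 18 + 19*N (U(N) = N + (1 + N)*18 = N + (18 + 18*N) = 18 + 19*N)
1/(U(G(-7, 8)) + 39465) - 26469 = 1/((18 + 19*(-7/8)) + 39465) - 26469 = 1/((18 - 133/8) + 39465) - 26469 = 1/(11/8 + 39465) - 26469 = 1/(315731/8) - 26469 = 8/315731 - 26469 = -8357083831/315731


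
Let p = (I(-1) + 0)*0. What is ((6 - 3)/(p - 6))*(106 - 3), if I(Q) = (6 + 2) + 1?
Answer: -103/2 ≈ -51.500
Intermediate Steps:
I(Q) = 9 (I(Q) = 8 + 1 = 9)
p = 0 (p = (9 + 0)*0 = 9*0 = 0)
((6 - 3)/(p - 6))*(106 - 3) = ((6 - 3)/(0 - 6))*(106 - 3) = (3/(-6))*103 = (3*(-1/6))*103 = -1/2*103 = -103/2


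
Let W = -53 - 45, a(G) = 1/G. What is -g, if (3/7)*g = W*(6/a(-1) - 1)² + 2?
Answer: 11200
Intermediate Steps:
a(G) = 1/G
W = -98
g = -11200 (g = 7*(-98*(6/(1/(-1)) - 1)² + 2)/3 = 7*(-98*(6/(-1) - 1)² + 2)/3 = 7*(-98*(6*(-1) - 1)² + 2)/3 = 7*(-98*(-6 - 1)² + 2)/3 = 7*(-98*(-7)² + 2)/3 = 7*(-98*49 + 2)/3 = 7*(-4802 + 2)/3 = (7/3)*(-4800) = -11200)
-g = -1*(-11200) = 11200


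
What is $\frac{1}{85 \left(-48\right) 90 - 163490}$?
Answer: $- \frac{1}{530690} \approx -1.8843 \cdot 10^{-6}$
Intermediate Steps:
$\frac{1}{85 \left(-48\right) 90 - 163490} = \frac{1}{\left(-4080\right) 90 - 163490} = \frac{1}{-367200 - 163490} = \frac{1}{-530690} = - \frac{1}{530690}$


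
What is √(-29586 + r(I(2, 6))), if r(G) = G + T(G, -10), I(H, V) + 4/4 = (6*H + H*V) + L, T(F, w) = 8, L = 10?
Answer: I*√29545 ≈ 171.89*I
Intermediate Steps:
I(H, V) = 9 + 6*H + H*V (I(H, V) = -1 + ((6*H + H*V) + 10) = -1 + (10 + 6*H + H*V) = 9 + 6*H + H*V)
r(G) = 8 + G (r(G) = G + 8 = 8 + G)
√(-29586 + r(I(2, 6))) = √(-29586 + (8 + (9 + 6*2 + 2*6))) = √(-29586 + (8 + (9 + 12 + 12))) = √(-29586 + (8 + 33)) = √(-29586 + 41) = √(-29545) = I*√29545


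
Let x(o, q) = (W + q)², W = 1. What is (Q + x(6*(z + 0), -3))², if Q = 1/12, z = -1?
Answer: 2401/144 ≈ 16.674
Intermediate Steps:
x(o, q) = (1 + q)²
Q = 1/12 ≈ 0.083333
(Q + x(6*(z + 0), -3))² = (1/12 + (1 - 3)²)² = (1/12 + (-2)²)² = (1/12 + 4)² = (49/12)² = 2401/144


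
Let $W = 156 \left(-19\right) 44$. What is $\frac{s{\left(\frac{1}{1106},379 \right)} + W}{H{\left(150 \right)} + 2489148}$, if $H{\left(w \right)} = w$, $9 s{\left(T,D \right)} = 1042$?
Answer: $- \frac{586351}{11201841} \approx -0.052344$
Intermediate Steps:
$s{\left(T,D \right)} = \frac{1042}{9}$ ($s{\left(T,D \right)} = \frac{1}{9} \cdot 1042 = \frac{1042}{9}$)
$W = -130416$ ($W = \left(-2964\right) 44 = -130416$)
$\frac{s{\left(\frac{1}{1106},379 \right)} + W}{H{\left(150 \right)} + 2489148} = \frac{\frac{1042}{9} - 130416}{150 + 2489148} = - \frac{1172702}{9 \cdot 2489298} = \left(- \frac{1172702}{9}\right) \frac{1}{2489298} = - \frac{586351}{11201841}$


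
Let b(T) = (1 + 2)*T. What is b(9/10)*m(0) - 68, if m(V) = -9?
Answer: -923/10 ≈ -92.300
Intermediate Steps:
b(T) = 3*T
b(9/10)*m(0) - 68 = (3*(9/10))*(-9) - 68 = (27/10)*(-9) - 68 = -243/10 - 68 = -923/10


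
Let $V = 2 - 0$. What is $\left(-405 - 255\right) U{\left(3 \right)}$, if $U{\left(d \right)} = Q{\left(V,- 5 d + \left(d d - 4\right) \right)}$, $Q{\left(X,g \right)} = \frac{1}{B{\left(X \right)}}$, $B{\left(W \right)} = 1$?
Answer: $-660$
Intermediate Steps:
$V = 2$ ($V = 2 + 0 = 2$)
$Q{\left(X,g \right)} = 1$ ($Q{\left(X,g \right)} = 1^{-1} = 1$)
$U{\left(d \right)} = 1$
$\left(-405 - 255\right) U{\left(3 \right)} = \left(-405 - 255\right) 1 = \left(-660\right) 1 = -660$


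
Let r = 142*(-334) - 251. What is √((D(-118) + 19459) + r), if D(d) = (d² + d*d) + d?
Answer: 7*I*√10 ≈ 22.136*I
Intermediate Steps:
D(d) = d + 2*d² (D(d) = (d² + d²) + d = 2*d² + d = d + 2*d²)
r = -47679 (r = -47428 - 251 = -47679)
√((D(-118) + 19459) + r) = √((-118*(1 + 2*(-118)) + 19459) - 47679) = √((-118*(1 - 236) + 19459) - 47679) = √((-118*(-235) + 19459) - 47679) = √((27730 + 19459) - 47679) = √(47189 - 47679) = √(-490) = 7*I*√10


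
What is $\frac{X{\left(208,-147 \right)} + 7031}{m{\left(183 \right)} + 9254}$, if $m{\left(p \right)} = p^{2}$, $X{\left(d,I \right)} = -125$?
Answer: $\frac{6906}{42743} \approx 0.16157$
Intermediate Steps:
$\frac{X{\left(208,-147 \right)} + 7031}{m{\left(183 \right)} + 9254} = \frac{-125 + 7031}{183^{2} + 9254} = \frac{6906}{33489 + 9254} = \frac{6906}{42743}$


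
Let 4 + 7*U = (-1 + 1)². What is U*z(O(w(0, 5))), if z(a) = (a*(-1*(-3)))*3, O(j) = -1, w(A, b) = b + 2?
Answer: 36/7 ≈ 5.1429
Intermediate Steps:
w(A, b) = 2 + b
z(a) = 9*a (z(a) = (a*3)*3 = (3*a)*3 = 9*a)
U = -4/7 (U = -4/7 + (-1 + 1)²/7 = -4/7 + (⅐)*0² = -4/7 + (⅐)*0 = -4/7 + 0 = -4/7 ≈ -0.57143)
U*z(O(w(0, 5))) = -36*(-1)/7 = -4/7*(-9) = 36/7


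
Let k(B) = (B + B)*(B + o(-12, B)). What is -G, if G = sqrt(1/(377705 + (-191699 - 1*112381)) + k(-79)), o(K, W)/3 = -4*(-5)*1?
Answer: -sqrt(650910529195)/14725 ≈ -54.791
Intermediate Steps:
o(K, W) = 60 (o(K, W) = 3*(-4*(-5)*1) = 3*(20*1) = 3*20 = 60)
k(B) = 2*B*(60 + B) (k(B) = (B + B)*(B + 60) = (2*B)*(60 + B) = 2*B*(60 + B))
G = sqrt(650910529195)/14725 (G = sqrt(1/(377705 + (-191699 - 1*112381)) + 2*(-79)*(60 - 79)) = sqrt(1/(377705 + (-191699 - 112381)) + 2*(-79)*(-19)) = sqrt(1/(377705 - 304080) + 3002) = sqrt(1/73625 + 3002) = sqrt(221022251/73625) = sqrt(650910529195)/14725 ≈ 54.791)
-G = -sqrt(650910529195)/14725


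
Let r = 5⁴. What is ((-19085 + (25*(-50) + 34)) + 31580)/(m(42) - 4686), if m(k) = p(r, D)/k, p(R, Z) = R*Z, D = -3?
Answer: -157906/66229 ≈ -2.3842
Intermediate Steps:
r = 625
m(k) = -1875/k (m(k) = (625*(-3))/k = -1875/k)
((-19085 + (25*(-50) + 34)) + 31580)/(m(42) - 4686) = ((-19085 + (25*(-50) + 34)) + 31580)/(-1875/42 - 4686) = ((-19085 + (-1250 + 34)) + 31580)/(-1875*1/42 - 4686) = ((-19085 - 1216) + 31580)/(-625/14 - 4686) = (-20301 + 31580)/(-66229/14) = 11279*(-14/66229) = -157906/66229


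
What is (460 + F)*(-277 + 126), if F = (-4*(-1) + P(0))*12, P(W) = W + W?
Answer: -76708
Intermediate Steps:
P(W) = 2*W
F = 48 (F = (-4*(-1) + 2*0)*12 = (4 + 0)*12 = 4*12 = 48)
(460 + F)*(-277 + 126) = (460 + 48)*(-277 + 126) = 508*(-151) = -76708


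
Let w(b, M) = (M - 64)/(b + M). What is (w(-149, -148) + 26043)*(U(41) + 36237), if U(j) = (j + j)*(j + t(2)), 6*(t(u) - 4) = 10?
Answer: 929675341753/891 ≈ 1.0434e+9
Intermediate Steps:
t(u) = 17/3 (t(u) = 4 + (⅙)*10 = 4 + 5/3 = 17/3)
w(b, M) = (-64 + M)/(M + b)
U(j) = 2*j*(17/3 + j) (U(j) = (j + j)*(j + 17/3) = (2*j)*(17/3 + j) = 2*j*(17/3 + j))
(w(-149, -148) + 26043)*(U(41) + 36237) = ((-64 - 148)/(-148 - 149) + 26043)*((⅔)*41*(17 + 3*41) + 36237) = (-212/(-297) + 26043)*((⅔)*41*(17 + 123) + 36237) = (-1/297*(-212) + 26043)*((⅔)*41*140 + 36237) = (212/297 + 26043)*(11480/3 + 36237) = (7734983/297)*(120191/3) = 929675341753/891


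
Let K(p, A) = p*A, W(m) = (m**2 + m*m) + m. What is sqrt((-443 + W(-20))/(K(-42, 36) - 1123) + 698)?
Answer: sqrt(4845483055)/2635 ≈ 26.417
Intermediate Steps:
W(m) = m + 2*m**2 (W(m) = (m**2 + m**2) + m = 2*m**2 + m = m + 2*m**2)
K(p, A) = A*p
sqrt((-443 + W(-20))/(K(-42, 36) - 1123) + 698) = sqrt((-443 - 20*(1 + 2*(-20)))/(36*(-42) - 1123) + 698) = sqrt((-443 - 20*(1 - 40))/(-1512 - 1123) + 698) = sqrt((-443 - 20*(-39))/(-2635) + 698) = sqrt((-443 + 780)*(-1/2635) + 698) = sqrt(337*(-1/2635) + 698) = sqrt(-337/2635 + 698) = sqrt(1838893/2635) = sqrt(4845483055)/2635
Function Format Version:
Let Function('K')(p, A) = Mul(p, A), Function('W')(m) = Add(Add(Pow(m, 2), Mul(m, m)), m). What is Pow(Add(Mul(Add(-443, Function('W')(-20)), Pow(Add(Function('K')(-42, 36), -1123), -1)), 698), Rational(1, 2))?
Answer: Mul(Rational(1, 2635), Pow(4845483055, Rational(1, 2))) ≈ 26.417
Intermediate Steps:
Function('W')(m) = Add(m, Mul(2, Pow(m, 2))) (Function('W')(m) = Add(Add(Pow(m, 2), Pow(m, 2)), m) = Add(Mul(2, Pow(m, 2)), m) = Add(m, Mul(2, Pow(m, 2))))
Function('K')(p, A) = Mul(A, p)
Pow(Add(Mul(Add(-443, Function('W')(-20)), Pow(Add(Function('K')(-42, 36), -1123), -1)), 698), Rational(1, 2)) = Pow(Add(Mul(Add(-443, Mul(-20, Add(1, Mul(2, -20)))), Pow(Add(Mul(36, -42), -1123), -1)), 698), Rational(1, 2)) = Pow(Add(Mul(Add(-443, Mul(-20, Add(1, -40))), Pow(Add(-1512, -1123), -1)), 698), Rational(1, 2)) = Pow(Add(Mul(Add(-443, Mul(-20, -39)), Pow(-2635, -1)), 698), Rational(1, 2)) = Pow(Add(Mul(Add(-443, 780), Rational(-1, 2635)), 698), Rational(1, 2)) = Pow(Add(Mul(337, Rational(-1, 2635)), 698), Rational(1, 2)) = Pow(Add(Rational(-337, 2635), 698), Rational(1, 2)) = Pow(Rational(1838893, 2635), Rational(1, 2)) = Mul(Rational(1, 2635), Pow(4845483055, Rational(1, 2)))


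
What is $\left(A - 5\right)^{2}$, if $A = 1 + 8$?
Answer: $16$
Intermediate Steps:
$A = 9$
$\left(A - 5\right)^{2} = \left(9 - 5\right)^{2} = 4^{2} = 16$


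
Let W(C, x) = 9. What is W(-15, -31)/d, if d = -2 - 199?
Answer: -3/67 ≈ -0.044776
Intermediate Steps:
d = -201
W(-15, -31)/d = 9/(-201) = 9*(-1/201) = -3/67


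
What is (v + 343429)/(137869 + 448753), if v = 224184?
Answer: 567613/586622 ≈ 0.96760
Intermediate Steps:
(v + 343429)/(137869 + 448753) = (224184 + 343429)/(137869 + 448753) = 567613/586622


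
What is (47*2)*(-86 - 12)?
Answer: -9212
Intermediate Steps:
(47*2)*(-86 - 12) = 94*(-98) = -9212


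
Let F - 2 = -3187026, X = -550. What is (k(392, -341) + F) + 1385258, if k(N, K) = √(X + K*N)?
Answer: -1801766 + I*√134222 ≈ -1.8018e+6 + 366.36*I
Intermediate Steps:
F = -3187024 (F = 2 - 3187026 = -3187024)
k(N, K) = √(-550 + K*N)
(k(392, -341) + F) + 1385258 = (√(-550 - 341*392) - 3187024) + 1385258 = (√(-550 - 133672) - 3187024) + 1385258 = (√(-134222) - 3187024) + 1385258 = (I*√134222 - 3187024) + 1385258 = (-3187024 + I*√134222) + 1385258 = -1801766 + I*√134222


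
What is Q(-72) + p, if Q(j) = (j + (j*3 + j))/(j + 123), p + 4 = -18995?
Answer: -323103/17 ≈ -19006.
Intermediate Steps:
p = -18999 (p = -4 - 18995 = -18999)
Q(j) = 5*j/(123 + j) (Q(j) = (j + (3*j + j))/(123 + j) = (j + 4*j)/(123 + j) = (5*j)/(123 + j) = 5*j/(123 + j))
Q(-72) + p = 5*(-72)/(123 - 72) - 18999 = 5*(-72)/51 - 18999 = 5*(-72)*(1/51) - 18999 = -120/17 - 18999 = -323103/17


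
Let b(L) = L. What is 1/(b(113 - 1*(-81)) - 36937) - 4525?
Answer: -166262076/36743 ≈ -4525.0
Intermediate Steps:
1/(b(113 - 1*(-81)) - 36937) - 4525 = 1/((113 - 1*(-81)) - 36937) - 4525 = 1/((113 + 81) - 36937) - 4525 = 1/(194 - 36937) - 4525 = 1/(-36743) - 4525 = -1/36743 - 4525 = -166262076/36743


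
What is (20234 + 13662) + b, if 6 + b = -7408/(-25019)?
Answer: 847901318/25019 ≈ 33890.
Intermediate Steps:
b = -142706/25019 (b = -6 - 7408/(-25019) = -6 - 7408*(-1/25019) = -6 + 7408/25019 = -142706/25019 ≈ -5.7039)
(20234 + 13662) + b = (20234 + 13662) - 142706/25019 = 33896 - 142706/25019 = 847901318/25019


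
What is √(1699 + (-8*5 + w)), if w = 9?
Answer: 2*√417 ≈ 40.841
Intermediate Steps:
√(1699 + (-8*5 + w)) = √(1699 + (-8*5 + 9)) = √(1699 + (-40 + 9)) = √(1699 - 31) = √1668 = 2*√417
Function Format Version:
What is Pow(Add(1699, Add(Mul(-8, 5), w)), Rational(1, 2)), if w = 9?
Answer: Mul(2, Pow(417, Rational(1, 2))) ≈ 40.841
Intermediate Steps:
Pow(Add(1699, Add(Mul(-8, 5), w)), Rational(1, 2)) = Pow(Add(1699, Add(Mul(-8, 5), 9)), Rational(1, 2)) = Pow(Add(1699, Add(-40, 9)), Rational(1, 2)) = Pow(Add(1699, -31), Rational(1, 2)) = Pow(1668, Rational(1, 2)) = Mul(2, Pow(417, Rational(1, 2)))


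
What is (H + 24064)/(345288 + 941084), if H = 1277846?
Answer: 650955/643186 ≈ 1.0121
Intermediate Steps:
(H + 24064)/(345288 + 941084) = (1277846 + 24064)/(345288 + 941084) = 1301910/1286372 = 1301910*(1/1286372) = 650955/643186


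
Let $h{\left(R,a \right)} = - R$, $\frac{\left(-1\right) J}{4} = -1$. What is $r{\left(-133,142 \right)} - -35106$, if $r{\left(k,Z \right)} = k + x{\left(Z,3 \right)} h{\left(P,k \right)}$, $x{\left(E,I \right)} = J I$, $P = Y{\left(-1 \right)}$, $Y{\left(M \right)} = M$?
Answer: $34985$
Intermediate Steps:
$J = 4$ ($J = \left(-4\right) \left(-1\right) = 4$)
$P = -1$
$x{\left(E,I \right)} = 4 I$
$r{\left(k,Z \right)} = 12 + k$ ($r{\left(k,Z \right)} = k + 4 \cdot 3 \left(\left(-1\right) \left(-1\right)\right) = k + 12 \cdot 1 = k + 12 = 12 + k$)
$r{\left(-133,142 \right)} - -35106 = \left(12 - 133\right) - -35106 = -121 + 35106 = 34985$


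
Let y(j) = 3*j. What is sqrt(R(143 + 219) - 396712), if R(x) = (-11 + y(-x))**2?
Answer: 3*sqrt(89633) ≈ 898.16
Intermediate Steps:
R(x) = (-11 - 3*x)**2 (R(x) = (-11 + 3*(-x))**2 = (-11 - 3*x)**2)
sqrt(R(143 + 219) - 396712) = sqrt((11 + 3*(143 + 219))**2 - 396712) = sqrt((11 + 3*362)**2 - 396712) = sqrt((11 + 1086)**2 - 396712) = sqrt(1097**2 - 396712) = sqrt(1203409 - 396712) = sqrt(806697) = 3*sqrt(89633)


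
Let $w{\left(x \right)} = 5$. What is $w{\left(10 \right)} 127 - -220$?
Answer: $855$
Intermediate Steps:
$w{\left(10 \right)} 127 - -220 = 5 \cdot 127 - -220 = 635 + 220 = 855$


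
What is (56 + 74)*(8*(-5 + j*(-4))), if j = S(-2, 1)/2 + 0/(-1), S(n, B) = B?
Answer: -7280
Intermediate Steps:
j = 1/2 (j = 1/2 + 0/(-1) = 1*(1/2) + 0*(-1) = 1/2 + 0 = 1/2 ≈ 0.50000)
(56 + 74)*(8*(-5 + j*(-4))) = (56 + 74)*(8*(-5 + (1/2)*(-4))) = 130*(8*(-5 - 2)) = 130*(8*(-7)) = 130*(-56) = -7280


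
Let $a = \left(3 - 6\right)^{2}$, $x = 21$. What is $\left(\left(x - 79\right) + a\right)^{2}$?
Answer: $2401$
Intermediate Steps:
$a = 9$ ($a = \left(-3\right)^{2} = 9$)
$\left(\left(x - 79\right) + a\right)^{2} = \left(\left(21 - 79\right) + 9\right)^{2} = \left(-58 + 9\right)^{2} = \left(-49\right)^{2} = 2401$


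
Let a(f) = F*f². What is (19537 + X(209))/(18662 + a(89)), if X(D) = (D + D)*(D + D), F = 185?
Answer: 194261/1484047 ≈ 0.13090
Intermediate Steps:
a(f) = 185*f²
X(D) = 4*D² (X(D) = (2*D)*(2*D) = 4*D²)
(19537 + X(209))/(18662 + a(89)) = (19537 + 4*209²)/(18662 + 185*89²) = (19537 + 4*43681)/(18662 + 185*7921) = (19537 + 174724)/(18662 + 1465385) = 194261/1484047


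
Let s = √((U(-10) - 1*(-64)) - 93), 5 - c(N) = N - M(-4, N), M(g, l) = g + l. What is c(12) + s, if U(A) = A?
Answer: 1 + I*√39 ≈ 1.0 + 6.245*I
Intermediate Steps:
c(N) = 1 (c(N) = 5 - (N - (-4 + N)) = 5 - (N + (4 - N)) = 5 - 1*4 = 5 - 4 = 1)
s = I*√39 (s = √((-10 - 1*(-64)) - 93) = √((-10 + 64) - 93) = √(54 - 93) = √(-39) = I*√39 ≈ 6.245*I)
c(12) + s = 1 + I*√39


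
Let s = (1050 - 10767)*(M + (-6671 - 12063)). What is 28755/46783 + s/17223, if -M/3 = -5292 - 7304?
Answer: -2887090147943/268581203 ≈ -10749.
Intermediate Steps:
M = 37788 (M = -3*(-5292 - 7304) = -3*(-12596) = 37788)
s = -185147718 (s = (1050 - 10767)*(37788 + (-6671 - 12063)) = -9717*(37788 - 18734) = -9717*19054 = -185147718)
28755/46783 + s/17223 = 28755/46783 - 185147718/17223 = 28755*(1/46783) - 185147718*1/17223 = 28755/46783 - 61715906/5741 = -2887090147943/268581203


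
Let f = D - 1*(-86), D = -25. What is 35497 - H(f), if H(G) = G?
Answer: 35436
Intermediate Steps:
f = 61 (f = -25 - 1*(-86) = -25 + 86 = 61)
35497 - H(f) = 35497 - 1*61 = 35497 - 61 = 35436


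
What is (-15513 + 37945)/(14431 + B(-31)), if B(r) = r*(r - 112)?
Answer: 1402/1179 ≈ 1.1891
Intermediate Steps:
B(r) = r*(-112 + r)
(-15513 + 37945)/(14431 + B(-31)) = (-15513 + 37945)/(14431 - 31*(-112 - 31)) = 22432/(14431 - 31*(-143)) = 22432/(14431 + 4433) = 22432/18864 = 22432*(1/18864) = 1402/1179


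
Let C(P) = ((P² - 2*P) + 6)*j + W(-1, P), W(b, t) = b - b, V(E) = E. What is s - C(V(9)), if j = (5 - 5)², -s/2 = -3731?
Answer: 7462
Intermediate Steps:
s = 7462 (s = -2*(-3731) = 7462)
W(b, t) = 0
j = 0 (j = 0² = 0)
C(P) = 0 (C(P) = ((P² - 2*P) + 6)*0 + 0 = (6 + P² - 2*P)*0 + 0 = 0 + 0 = 0)
s - C(V(9)) = 7462 - 1*0 = 7462 + 0 = 7462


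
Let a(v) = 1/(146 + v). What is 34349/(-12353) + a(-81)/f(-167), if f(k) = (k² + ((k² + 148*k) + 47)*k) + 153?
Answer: -1137995091483/409259460610 ≈ -2.7806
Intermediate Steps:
f(k) = 153 + k² + k*(47 + k² + 148*k) (f(k) = (k² + (47 + k² + 148*k)*k) + 153 = (k² + k*(47 + k² + 148*k)) + 153 = 153 + k² + k*(47 + k² + 148*k))
34349/(-12353) + a(-81)/f(-167) = 34349/(-12353) + 1/((146 - 81)*(153 + (-167)³ + 47*(-167) + 149*(-167)²)) = 34349*(-1/12353) + 1/(65*(153 - 4657463 - 7849 + 149*27889)) = -34349/12353 + 1/(65*(153 - 4657463 - 7849 + 4155461)) = -34349/12353 + (1/65)/(-509698) = -34349/12353 + (1/65)*(-1/509698) = -34349/12353 - 1/33130370 = -1137995091483/409259460610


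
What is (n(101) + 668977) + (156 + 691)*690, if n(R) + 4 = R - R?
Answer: 1253403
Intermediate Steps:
n(R) = -4 (n(R) = -4 + (R - R) = -4 + 0 = -4)
(n(101) + 668977) + (156 + 691)*690 = (-4 + 668977) + (156 + 691)*690 = 668973 + 847*690 = 668973 + 584430 = 1253403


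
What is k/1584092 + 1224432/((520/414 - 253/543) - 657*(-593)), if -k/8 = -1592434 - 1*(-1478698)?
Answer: 10744163040208776/2890415501378105 ≈ 3.7172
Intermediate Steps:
k = 909888 (k = -8*(-1592434 - 1*(-1478698)) = -8*(-1592434 + 1478698) = -8*(-113736) = 909888)
k/1584092 + 1224432/((520/414 - 253/543) - 657*(-593)) = 909888/1584092 + 1224432/((520/414 - 253/543) - 657*(-593)) = 909888*(1/1584092) + 1224432/((520*(1/414) - 253*1/543) + 389601) = 227472/396023 + 1224432/((260/207 - 253/543) + 389601) = 227472/396023 + 1224432/(29603/37467 + 389601) = 227472/396023 + 1224432/(14597210270/37467) = 227472/396023 + 1224432*(37467/14597210270) = 227472/396023 + 22937896872/7298605135 = 10744163040208776/2890415501378105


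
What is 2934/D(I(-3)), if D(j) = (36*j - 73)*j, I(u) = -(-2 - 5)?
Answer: 2934/1253 ≈ 2.3416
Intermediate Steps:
I(u) = 7 (I(u) = -1*(-7) = 7)
D(j) = j*(-73 + 36*j) (D(j) = (-73 + 36*j)*j = j*(-73 + 36*j))
2934/D(I(-3)) = 2934/((7*(-73 + 36*7))) = 2934/((7*(-73 + 252))) = 2934/((7*179)) = 2934/1253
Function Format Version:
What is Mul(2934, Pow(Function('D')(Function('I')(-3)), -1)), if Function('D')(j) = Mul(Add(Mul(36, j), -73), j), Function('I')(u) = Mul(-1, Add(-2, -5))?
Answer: Rational(2934, 1253) ≈ 2.3416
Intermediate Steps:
Function('I')(u) = 7 (Function('I')(u) = Mul(-1, -7) = 7)
Function('D')(j) = Mul(j, Add(-73, Mul(36, j))) (Function('D')(j) = Mul(Add(-73, Mul(36, j)), j) = Mul(j, Add(-73, Mul(36, j))))
Mul(2934, Pow(Function('D')(Function('I')(-3)), -1)) = Mul(2934, Pow(Mul(7, Add(-73, Mul(36, 7))), -1)) = Mul(2934, Pow(Mul(7, Add(-73, 252)), -1)) = Mul(2934, Pow(Mul(7, 179), -1)) = Mul(2934, Pow(1253, -1)) = Mul(2934, Rational(1, 1253)) = Rational(2934, 1253)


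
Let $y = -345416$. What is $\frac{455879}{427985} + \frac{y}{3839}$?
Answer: $- \frac{146082747279}{1643034415} \approx -88.91$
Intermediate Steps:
$\frac{455879}{427985} + \frac{y}{3839} = \frac{455879}{427985} - \frac{345416}{3839} = - \frac{146082747279}{1643034415}$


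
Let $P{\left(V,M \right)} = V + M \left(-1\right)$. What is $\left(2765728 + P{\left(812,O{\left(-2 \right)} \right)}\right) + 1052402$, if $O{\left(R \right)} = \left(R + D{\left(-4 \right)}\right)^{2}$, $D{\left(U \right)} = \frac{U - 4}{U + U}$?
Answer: $3818941$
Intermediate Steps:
$D{\left(U \right)} = \frac{-4 + U}{2 U}$
$O{\left(R \right)} = \left(1 + R\right)^{2}$ ($O{\left(R \right)} = \left(R + \frac{-4 - 4}{2 \left(-4\right)}\right)^{2} = \left(R + \frac{1}{2} \left(- \frac{1}{4}\right) \left(-8\right)\right)^{2} = \left(R + 1\right)^{2} = \left(1 + R\right)^{2}$)
$P{\left(V,M \right)} = V - M$
$\left(2765728 + P{\left(812,O{\left(-2 \right)} \right)}\right) + 1052402 = \left(2765728 + \left(812 - \left(1 - 2\right)^{2}\right)\right) + 1052402 = \left(2765728 + \left(812 - \left(-1\right)^{2}\right)\right) + 1052402 = \left(2765728 + \left(812 - 1\right)\right) + 1052402 = \left(2765728 + 811\right) + 1052402 = 2766539 + 1052402 = 3818941$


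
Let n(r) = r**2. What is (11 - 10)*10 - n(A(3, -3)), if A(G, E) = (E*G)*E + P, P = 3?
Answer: -890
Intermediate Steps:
A(G, E) = 3 + G*E**2 (A(G, E) = (E*G)*E + 3 = G*E**2 + 3 = 3 + G*E**2)
(11 - 10)*10 - n(A(3, -3)) = (11 - 10)*10 - (3 + 3*(-3)**2)**2 = 1*10 - (3 + 3*9)**2 = 10 - (3 + 27)**2 = 10 - 1*30**2 = 10 - 1*900 = 10 - 900 = -890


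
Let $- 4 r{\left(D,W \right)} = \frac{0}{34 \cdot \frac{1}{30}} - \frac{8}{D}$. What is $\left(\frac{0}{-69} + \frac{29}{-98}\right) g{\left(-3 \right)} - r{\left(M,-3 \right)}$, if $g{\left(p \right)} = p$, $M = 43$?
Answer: $\frac{3545}{4214} \approx 0.84124$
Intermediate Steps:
$r{\left(D,W \right)} = \frac{2}{D}$ ($r{\left(D,W \right)} = - \frac{\frac{0}{34 \cdot \frac{1}{30}} - \frac{8}{D}}{4} = - \frac{\frac{0}{\frac{17}{15}} - \frac{8}{D}}{4} = - \frac{0 \cdot \frac{15}{17} - \frac{8}{D}}{4} = - \frac{0 - \frac{8}{D}}{4} = - \frac{\left(-8\right) \frac{1}{D}}{4} = \frac{2}{D}$)
$\left(\frac{0}{-69} + \frac{29}{-98}\right) g{\left(-3 \right)} - r{\left(M,-3 \right)} = \left(\frac{0}{-69} + \frac{29}{-98}\right) \left(-3\right) - \frac{2}{43} = \left(0 \left(- \frac{1}{69}\right) + 29 \left(- \frac{1}{98}\right)\right) \left(-3\right) - 2 \cdot \frac{1}{43} = \left(0 - \frac{29}{98}\right) \left(-3\right) - \frac{2}{43} = \left(- \frac{29}{98}\right) \left(-3\right) - \frac{2}{43} = \frac{87}{98} - \frac{2}{43} = \frac{3545}{4214}$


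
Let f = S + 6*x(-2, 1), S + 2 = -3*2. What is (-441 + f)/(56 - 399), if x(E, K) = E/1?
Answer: 461/343 ≈ 1.3440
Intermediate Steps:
x(E, K) = E (x(E, K) = E*1 = E)
S = -8 (S = -2 - 3*2 = -2 - 6 = -8)
f = -20 (f = -8 + 6*(-2) = -8 - 12 = -20)
(-441 + f)/(56 - 399) = (-441 - 20)/(56 - 399) = -461/(-343) = -461*(-1/343) = 461/343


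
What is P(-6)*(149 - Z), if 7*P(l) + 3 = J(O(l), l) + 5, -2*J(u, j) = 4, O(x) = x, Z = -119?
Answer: 0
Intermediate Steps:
J(u, j) = -2 (J(u, j) = -½*4 = -2)
P(l) = 0 (P(l) = -3/7 + (-2 + 5)/7 = -3/7 + (⅐)*3 = -3/7 + 3/7 = 0)
P(-6)*(149 - Z) = 0*(149 - 1*(-119)) = 0*(149 + 119) = 0*268 = 0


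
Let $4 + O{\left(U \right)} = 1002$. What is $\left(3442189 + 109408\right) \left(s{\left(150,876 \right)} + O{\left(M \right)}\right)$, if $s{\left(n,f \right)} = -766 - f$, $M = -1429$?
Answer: $-2287228468$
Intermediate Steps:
$O{\left(U \right)} = 998$ ($O{\left(U \right)} = -4 + 1002 = 998$)
$\left(3442189 + 109408\right) \left(s{\left(150,876 \right)} + O{\left(M \right)}\right) = \left(3442189 + 109408\right) \left(\left(-766 - 876\right) + 998\right) = 3551597 \left(\left(-766 - 876\right) + 998\right) = 3551597 \left(-1642 + 998\right) = 3551597 \left(-644\right) = -2287228468$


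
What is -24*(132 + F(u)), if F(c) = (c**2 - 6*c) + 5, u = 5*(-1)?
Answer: -4608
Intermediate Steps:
u = -5
F(c) = 5 + c**2 - 6*c
-24*(132 + F(u)) = -24*(132 + (5 + (-5)**2 - 6*(-5))) = -24*(132 + (5 + 25 + 30)) = -24*(132 + 60) = -24*192 = -4608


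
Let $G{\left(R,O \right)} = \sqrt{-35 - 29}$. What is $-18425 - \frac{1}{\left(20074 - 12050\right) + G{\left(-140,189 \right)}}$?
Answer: $- \frac{148285875003}{8048080} + \frac{i}{8048080} \approx -18425.0 + 1.2425 \cdot 10^{-7} i$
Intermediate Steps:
$G{\left(R,O \right)} = 8 i$ ($G{\left(R,O \right)} = \sqrt{-64} = 8 i$)
$-18425 - \frac{1}{\left(20074 - 12050\right) + G{\left(-140,189 \right)}} = -18425 - \frac{1}{\left(20074 - 12050\right) + 8 i} = -18425 - \frac{1}{8024 + 8 i} = -18425 - \frac{8024 - 8 i}{64384640}$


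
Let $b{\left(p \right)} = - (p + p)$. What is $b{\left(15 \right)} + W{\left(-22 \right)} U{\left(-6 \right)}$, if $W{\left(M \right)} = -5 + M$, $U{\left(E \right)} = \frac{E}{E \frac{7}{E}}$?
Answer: $- \frac{48}{7} \approx -6.8571$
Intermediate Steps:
$b{\left(p \right)} = - 2 p$
$U{\left(E \right)} = \frac{E}{7}$
$b{\left(15 \right)} + W{\left(-22 \right)} U{\left(-6 \right)} = \left(-2\right) 15 + \left(-5 - 22\right) \frac{1}{7} \left(-6\right) = -30 - - \frac{162}{7} = -30 + \frac{162}{7} = - \frac{48}{7}$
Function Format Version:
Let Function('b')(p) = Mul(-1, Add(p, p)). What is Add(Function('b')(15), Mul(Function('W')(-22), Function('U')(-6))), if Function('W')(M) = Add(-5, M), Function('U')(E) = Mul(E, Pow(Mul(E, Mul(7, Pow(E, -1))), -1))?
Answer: Rational(-48, 7) ≈ -6.8571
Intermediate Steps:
Function('b')(p) = Mul(-2, p) (Function('b')(p) = Mul(-1, Mul(2, p)) = Mul(-2, p))
Function('U')(E) = Mul(Rational(1, 7), E) (Function('U')(E) = Mul(E, Pow(7, -1)) = Mul(E, Rational(1, 7)) = Mul(Rational(1, 7), E))
Add(Function('b')(15), Mul(Function('W')(-22), Function('U')(-6))) = Add(Mul(-2, 15), Mul(Add(-5, -22), Mul(Rational(1, 7), -6))) = Add(-30, Mul(-27, Rational(-6, 7))) = Add(-30, Rational(162, 7)) = Rational(-48, 7)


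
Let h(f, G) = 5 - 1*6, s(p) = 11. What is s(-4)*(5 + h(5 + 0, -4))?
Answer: 44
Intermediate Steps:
h(f, G) = -1 (h(f, G) = 5 - 6 = -1)
s(-4)*(5 + h(5 + 0, -4)) = 11*(5 - 1) = 11*4 = 44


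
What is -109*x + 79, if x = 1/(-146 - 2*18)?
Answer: 14487/182 ≈ 79.599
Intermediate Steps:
x = -1/182 (x = 1/(-146 - 36) = 1/(-182) = -1/182 ≈ -0.0054945)
-109*x + 79 = -109*(-1/182) + 79 = 109/182 + 79 = 14487/182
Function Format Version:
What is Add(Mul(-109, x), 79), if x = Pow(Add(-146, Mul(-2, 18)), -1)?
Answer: Rational(14487, 182) ≈ 79.599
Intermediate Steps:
x = Rational(-1, 182) (x = Pow(Add(-146, -36), -1) = Pow(-182, -1) = Rational(-1, 182) ≈ -0.0054945)
Add(Mul(-109, x), 79) = Add(Mul(-109, Rational(-1, 182)), 79) = Add(Rational(109, 182), 79) = Rational(14487, 182)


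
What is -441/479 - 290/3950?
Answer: -188086/189205 ≈ -0.99409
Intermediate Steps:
-441/479 - 290/3950 = -441*1/479 - 290*1/3950 = -441/479 - 29/395 = -188086/189205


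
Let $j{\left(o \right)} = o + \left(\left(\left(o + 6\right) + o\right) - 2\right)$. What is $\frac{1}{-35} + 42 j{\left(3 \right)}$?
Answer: $\frac{19109}{35} \approx 545.97$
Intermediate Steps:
$j{\left(o \right)} = 4 + 3 o$ ($j{\left(o \right)} = o + \left(\left(\left(6 + o\right) + o\right) - 2\right) = o + \left(\left(6 + 2 o\right) - 2\right) = o + \left(4 + 2 o\right) = 4 + 3 o$)
$\frac{1}{-35} + 42 j{\left(3 \right)} = \frac{1}{-35} + 42 \left(4 + 3 \cdot 3\right) = - \frac{1}{35} + 42 \left(4 + 9\right) = - \frac{1}{35} + 42 \cdot 13 = - \frac{1}{35} + 546 = \frac{19109}{35}$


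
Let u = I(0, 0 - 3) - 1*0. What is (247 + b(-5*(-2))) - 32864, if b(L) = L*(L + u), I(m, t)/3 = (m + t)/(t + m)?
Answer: -32487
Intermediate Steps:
I(m, t) = 3 (I(m, t) = 3*((m + t)/(t + m)) = 3*((m + t)/(m + t)) = 3*1 = 3)
u = 3 (u = 3 - 1*0 = 3 + 0 = 3)
b(L) = L*(3 + L) (b(L) = L*(L + 3) = L*(3 + L))
(247 + b(-5*(-2))) - 32864 = (247 + (-5*(-2))*(3 - 5*(-2))) - 32864 = (247 + 10*(3 + 10)) - 32864 = (247 + 10*13) - 32864 = (247 + 130) - 32864 = 377 - 32864 = -32487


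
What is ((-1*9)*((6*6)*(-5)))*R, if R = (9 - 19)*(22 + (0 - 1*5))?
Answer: -275400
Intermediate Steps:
R = -170 (R = -10*(22 + (0 - 5)) = -10*(22 - 5) = -10*17 = -170)
((-1*9)*((6*6)*(-5)))*R = ((-1*9)*((6*6)*(-5)))*(-170) = -324*(-5)*(-170) = -9*(-180)*(-170) = 1620*(-170) = -275400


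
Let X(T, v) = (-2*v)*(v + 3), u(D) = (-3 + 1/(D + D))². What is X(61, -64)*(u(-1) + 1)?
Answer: -103456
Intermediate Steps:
u(D) = (-3 + 1/(2*D))²
X(T, v) = -2*v*(3 + v) (X(T, v) = (-2*v)*(3 + v) = -2*v*(3 + v))
X(61, -64)*(u(-1) + 1) = (-2*(-64)*(3 - 64))*((¼)*(-1 + 6*(-1))²/(-1)² + 1) = (-2*(-64)*(-61))*((¼)*1*(-1 - 6)² + 1) = -7808*((¼)*1*(-7)² + 1) = -7808*((¼)*1*49 + 1) = -7808*(49/4 + 1) = -7808*53/4 = -103456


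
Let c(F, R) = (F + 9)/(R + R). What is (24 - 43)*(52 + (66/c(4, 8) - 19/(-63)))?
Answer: -2077897/819 ≈ -2537.1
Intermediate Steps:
c(F, R) = (9 + F)/(2*R) (c(F, R) = (9 + F)/((2*R)) = (9 + F)*(1/(2*R)) = (9 + F)/(2*R))
(24 - 43)*(52 + (66/c(4, 8) - 19/(-63))) = (24 - 43)*(52 + (66/(((½)*(9 + 4)/8)) - 19/(-63))) = -19*(52 + (66/(((½)*(⅛)*13)) - 19*(-1/63))) = -19*(52 + (66/(13/16) + 19/63)) = -19*(52 + (66*(16/13) + 19/63)) = -19*(52 + (1056/13 + 19/63)) = -19*(52 + 66775/819) = -19*109363/819 = -2077897/819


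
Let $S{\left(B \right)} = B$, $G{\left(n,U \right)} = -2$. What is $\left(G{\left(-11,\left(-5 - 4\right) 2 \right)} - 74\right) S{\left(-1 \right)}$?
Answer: $76$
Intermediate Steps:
$\left(G{\left(-11,\left(-5 - 4\right) 2 \right)} - 74\right) S{\left(-1 \right)} = \left(-2 - 74\right) \left(-1\right) = \left(-76\right) \left(-1\right) = 76$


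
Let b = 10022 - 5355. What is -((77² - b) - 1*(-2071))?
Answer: -3333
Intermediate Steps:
b = 4667
-((77² - b) - 1*(-2071)) = -((77² - 1*4667) - 1*(-2071)) = -((5929 - 4667) + 2071) = -(1262 + 2071) = -1*3333 = -3333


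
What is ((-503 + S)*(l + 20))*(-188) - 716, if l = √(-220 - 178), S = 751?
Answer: -933196 - 46624*I*√398 ≈ -9.332e+5 - 9.3015e+5*I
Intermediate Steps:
l = I*√398 (l = √(-398) = I*√398 ≈ 19.95*I)
((-503 + S)*(l + 20))*(-188) - 716 = ((-503 + 751)*(I*√398 + 20))*(-188) - 716 = (248*(20 + I*√398))*(-188) - 716 = (4960 + 248*I*√398)*(-188) - 716 = (-932480 - 46624*I*√398) - 716 = -933196 - 46624*I*√398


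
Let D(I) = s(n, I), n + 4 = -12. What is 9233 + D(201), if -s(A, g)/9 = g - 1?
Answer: 7433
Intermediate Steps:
n = -16 (n = -4 - 12 = -16)
s(A, g) = 9 - 9*g (s(A, g) = -9*(g - 1) = -9*(-1 + g) = 9 - 9*g)
D(I) = 9 - 9*I
9233 + D(201) = 9233 + (9 - 9*201) = 9233 + (9 - 1809) = 9233 - 1800 = 7433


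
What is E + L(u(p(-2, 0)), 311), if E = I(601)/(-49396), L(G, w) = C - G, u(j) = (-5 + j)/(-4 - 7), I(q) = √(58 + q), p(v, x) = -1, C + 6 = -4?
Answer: -116/11 - √659/49396 ≈ -10.546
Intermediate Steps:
C = -10 (C = -6 - 4 = -10)
u(j) = 5/11 - j/11 (u(j) = (-5 + j)/(-11) = (-5 + j)*(-1/11) = 5/11 - j/11)
L(G, w) = -10 - G
E = -√659/49396 (E = √(58 + 601)/(-49396) = √659*(-1/49396) = -√659/49396 ≈ -0.00051970)
E + L(u(p(-2, 0)), 311) = -√659/49396 + (-10 - (5/11 - 1/11*(-1))) = -√659/49396 + (-10 - (5/11 + 1/11)) = -√659/49396 + (-10 - 1*6/11) = -√659/49396 + (-10 - 6/11) = -√659/49396 - 116/11 = -116/11 - √659/49396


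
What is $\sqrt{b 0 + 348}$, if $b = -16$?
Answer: $2 \sqrt{87} \approx 18.655$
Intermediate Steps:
$\sqrt{b 0 + 348} = \sqrt{\left(-16\right) 0 + 348} = \sqrt{0 + 348} = \sqrt{348} = 2 \sqrt{87}$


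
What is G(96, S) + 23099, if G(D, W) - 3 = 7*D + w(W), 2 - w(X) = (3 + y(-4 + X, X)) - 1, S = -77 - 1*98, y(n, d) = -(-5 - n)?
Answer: 23948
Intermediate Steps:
y(n, d) = 5 + n
S = -175 (S = -77 - 98 = -175)
w(X) = -1 - X (w(X) = 2 - ((3 + (5 + (-4 + X))) - 1) = 2 - ((3 + (1 + X)) - 1) = 2 - ((4 + X) - 1) = 2 - (3 + X) = 2 + (-3 - X) = -1 - X)
G(D, W) = 2 - W + 7*D (G(D, W) = 3 + (7*D + (-1 - W)) = 3 + (-1 - W + 7*D) = 2 - W + 7*D)
G(96, S) + 23099 = (2 - 1*(-175) + 7*96) + 23099 = (2 + 175 + 672) + 23099 = 849 + 23099 = 23948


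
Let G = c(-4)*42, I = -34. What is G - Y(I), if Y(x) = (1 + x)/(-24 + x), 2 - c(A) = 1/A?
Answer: 2724/29 ≈ 93.931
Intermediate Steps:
c(A) = 2 - 1/A
Y(x) = (1 + x)/(-24 + x)
G = 189/2 (G = (2 - 1/(-4))*42 = (2 - 1*(-1/4))*42 = (2 + 1/4)*42 = (9/4)*42 = 189/2 ≈ 94.500)
G - Y(I) = 189/2 - (1 - 34)/(-24 - 34) = 189/2 - (-33)/(-58) = 189/2 - (-1)*(-33)/58 = 189/2 - 1*33/58 = 189/2 - 33/58 = 2724/29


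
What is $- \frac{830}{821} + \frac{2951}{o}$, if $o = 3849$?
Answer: $- \frac{771899}{3160029} \approx -0.24427$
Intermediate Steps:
$- \frac{830}{821} + \frac{2951}{o} = - \frac{830}{821} + \frac{2951}{3849} = - \frac{771899}{3160029}$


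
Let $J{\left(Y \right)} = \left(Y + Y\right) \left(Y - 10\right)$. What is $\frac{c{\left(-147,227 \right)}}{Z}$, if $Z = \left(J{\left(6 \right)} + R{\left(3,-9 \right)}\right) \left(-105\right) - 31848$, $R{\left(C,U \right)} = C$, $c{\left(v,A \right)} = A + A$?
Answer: $- \frac{454}{27123} \approx -0.016739$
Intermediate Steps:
$c{\left(v,A \right)} = 2 A$
$J{\left(Y \right)} = 2 Y \left(-10 + Y\right)$
$Z = -27123$ ($Z = \left(2 \cdot 6 \left(-10 + 6\right) + 3\right) \left(-105\right) - 31848 = \left(2 \cdot 6 \left(-4\right) + 3\right) \left(-105\right) - 31848 = \left(-48 + 3\right) \left(-105\right) - 31848 = \left(-45\right) \left(-105\right) - 31848 = 4725 - 31848 = -27123$)
$\frac{c{\left(-147,227 \right)}}{Z} = \frac{2 \cdot 227}{-27123} = 454 \left(- \frac{1}{27123}\right) = - \frac{454}{27123}$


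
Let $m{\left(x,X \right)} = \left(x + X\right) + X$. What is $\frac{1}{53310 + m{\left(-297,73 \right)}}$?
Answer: $\frac{1}{53159} \approx 1.8811 \cdot 10^{-5}$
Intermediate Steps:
$m{\left(x,X \right)} = x + 2 X$ ($m{\left(x,X \right)} = \left(X + x\right) + X = x + 2 X$)
$\frac{1}{53310 + m{\left(-297,73 \right)}} = \frac{1}{53310 + \left(-297 + 2 \cdot 73\right)} = \frac{1}{53310 + \left(-297 + 146\right)} = \frac{1}{53310 - 151} = \frac{1}{53159}$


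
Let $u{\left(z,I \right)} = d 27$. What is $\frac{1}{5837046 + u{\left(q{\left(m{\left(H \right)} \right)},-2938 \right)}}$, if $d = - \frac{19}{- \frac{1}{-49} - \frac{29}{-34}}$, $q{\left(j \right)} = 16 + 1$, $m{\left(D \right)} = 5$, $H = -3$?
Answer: $\frac{485}{2830682424} \approx 1.7134 \cdot 10^{-7}$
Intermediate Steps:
$q{\left(j \right)} = 17$
$d = - \frac{31654}{1455}$ ($d = - \frac{19}{\left(-1\right) \left(- \frac{1}{49}\right) - - \frac{29}{34}} = - \frac{19}{\frac{1}{49} + \frac{29}{34}} = - \frac{19}{\frac{1455}{1666}} = \left(-19\right) \frac{1666}{1455} = - \frac{31654}{1455} \approx -21.755$)
$u{\left(z,I \right)} = - \frac{284886}{485}$ ($u{\left(z,I \right)} = \left(- \frac{31654}{1455}\right) 27 = - \frac{284886}{485}$)
$\frac{1}{5837046 + u{\left(q{\left(m{\left(H \right)} \right)},-2938 \right)}} = \frac{1}{5837046 - \frac{284886}{485}} = \frac{1}{\frac{2830682424}{485}} = \frac{485}{2830682424}$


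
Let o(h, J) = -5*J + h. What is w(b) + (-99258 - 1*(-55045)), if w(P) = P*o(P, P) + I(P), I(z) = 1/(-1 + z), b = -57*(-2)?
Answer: -10870260/113 ≈ -96197.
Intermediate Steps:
b = 114
o(h, J) = h - 5*J
w(P) = 1/(-1 + P) - 4*P² (w(P) = P*(P - 5*P) + 1/(-1 + P) = P*(-4*P) + 1/(-1 + P) = -4*P² + 1/(-1 + P) = 1/(-1 + P) - 4*P²)
w(b) + (-99258 - 1*(-55045)) = (1 + 4*114²*(1 - 1*114))/(-1 + 114) + (-99258 - 1*(-55045)) = (1 + 4*12996*(1 - 114))/113 + (-99258 + 55045) = (1 + 4*12996*(-113))/113 - 44213 = (1 - 5874192)/113 - 44213 = (1/113)*(-5874191) - 44213 = -5874191/113 - 44213 = -10870260/113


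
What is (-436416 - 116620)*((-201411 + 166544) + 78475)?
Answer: -24116793888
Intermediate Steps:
(-436416 - 116620)*((-201411 + 166544) + 78475) = -553036*(-34867 + 78475) = -553036*43608 = -24116793888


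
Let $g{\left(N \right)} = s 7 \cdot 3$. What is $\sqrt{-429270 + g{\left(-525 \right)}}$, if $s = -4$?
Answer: $3 i \sqrt{47706} \approx 655.25 i$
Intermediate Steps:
$g{\left(N \right)} = -84$ ($g{\left(N \right)} = \left(-4\right) 7 \cdot 3 = \left(-28\right) 3 = -84$)
$\sqrt{-429270 + g{\left(-525 \right)}} = \sqrt{-429270 - 84} = \sqrt{-429354} = 3 i \sqrt{47706}$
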